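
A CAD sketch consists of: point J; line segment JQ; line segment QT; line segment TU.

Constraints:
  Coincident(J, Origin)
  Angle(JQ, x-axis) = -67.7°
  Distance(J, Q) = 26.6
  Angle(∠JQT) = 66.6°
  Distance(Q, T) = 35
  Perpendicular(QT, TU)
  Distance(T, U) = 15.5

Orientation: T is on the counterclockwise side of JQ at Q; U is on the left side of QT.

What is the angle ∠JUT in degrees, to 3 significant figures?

110°

J is at the origin; JQ runs at -67.7° with length 26.6, so Q = 26.6·(cos -67.7°, sin -67.7°) = (10.1, -24.6). ∠JQT = 66.6°, so QT runs at -67.7° + (180° − 66.6°) = 45.7° from the x-axis; with |QT| = 35.0, T = Q + 35.0·(cos 45.7°, sin 45.7°) = (34.5, 0.439). The perpendicularity gives TU at right angles to QT; with |TU| = 15.5 on the left of QT, U = T + 15.5·(-0.716, 0.698) = (23.4, 11.3). Then cos ∠JUT = UJ·UT / (|UJ||UT|), giving 110°.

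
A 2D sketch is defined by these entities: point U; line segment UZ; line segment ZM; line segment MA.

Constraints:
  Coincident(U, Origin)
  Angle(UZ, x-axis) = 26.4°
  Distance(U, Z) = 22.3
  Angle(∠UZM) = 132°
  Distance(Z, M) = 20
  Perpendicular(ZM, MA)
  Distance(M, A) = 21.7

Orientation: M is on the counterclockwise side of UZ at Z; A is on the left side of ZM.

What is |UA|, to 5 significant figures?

35.296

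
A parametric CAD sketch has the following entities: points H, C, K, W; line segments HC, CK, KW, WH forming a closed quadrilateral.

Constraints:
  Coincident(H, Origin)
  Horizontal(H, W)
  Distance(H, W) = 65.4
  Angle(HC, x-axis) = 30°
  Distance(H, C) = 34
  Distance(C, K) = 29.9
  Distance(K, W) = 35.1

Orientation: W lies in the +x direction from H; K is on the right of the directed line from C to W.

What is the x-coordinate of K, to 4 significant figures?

32.69

Checks: |CK| = 29.90 ✓; |KW| = 35.10 ✓.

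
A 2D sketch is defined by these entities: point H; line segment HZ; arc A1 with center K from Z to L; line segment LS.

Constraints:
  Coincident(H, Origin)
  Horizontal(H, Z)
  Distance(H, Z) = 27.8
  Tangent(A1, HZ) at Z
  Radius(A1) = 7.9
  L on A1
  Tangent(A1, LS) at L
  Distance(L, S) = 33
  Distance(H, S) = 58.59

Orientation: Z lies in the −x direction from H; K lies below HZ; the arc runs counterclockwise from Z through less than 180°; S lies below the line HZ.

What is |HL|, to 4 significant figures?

35.72

H is at the origin; H and Z share the same y with |HZ| = 27.8 and Z on the −x side, so Z = (-27.80, 0.000). Since A1 is tangent to HZ there, KZ ⟂ HZ, so K = Z + (0, -7.9) = (-27.80, -7.900). Since KL ⟂ LS (tangency), |KS| = √(7.9² + 33.0²) = 33.93 regardless of where L sits on A1. So S lies on both circle(H, 58.59) and circle(K, 33.93); the below-HZ intersection is S = (-45.60, -36.79). L is the foot of the tangent from S: L = (-35.31, -5.436).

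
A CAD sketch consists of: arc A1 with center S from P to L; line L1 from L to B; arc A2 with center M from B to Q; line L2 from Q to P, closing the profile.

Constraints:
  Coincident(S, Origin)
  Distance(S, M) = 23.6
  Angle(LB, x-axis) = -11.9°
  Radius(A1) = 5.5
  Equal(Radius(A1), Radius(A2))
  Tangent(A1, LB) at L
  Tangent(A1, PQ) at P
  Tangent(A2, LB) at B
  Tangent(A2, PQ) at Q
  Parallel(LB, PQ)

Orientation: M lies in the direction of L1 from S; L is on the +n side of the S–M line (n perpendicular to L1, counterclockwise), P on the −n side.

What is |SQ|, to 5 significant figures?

24.232

Tangency of A1 to both parallel lines with radius 5.5 puts L and P at S ± 5.5·n: L = (1.1341, 5.3818), P = (-1.1341, -5.3818). Equal radii place B and Q the same way about M: B = M + 5.5·n = (24.227, 0.51538), Q = M − 5.5·n = (21.959, -10.248). Then |SQ| = |Q − S| = 24.232.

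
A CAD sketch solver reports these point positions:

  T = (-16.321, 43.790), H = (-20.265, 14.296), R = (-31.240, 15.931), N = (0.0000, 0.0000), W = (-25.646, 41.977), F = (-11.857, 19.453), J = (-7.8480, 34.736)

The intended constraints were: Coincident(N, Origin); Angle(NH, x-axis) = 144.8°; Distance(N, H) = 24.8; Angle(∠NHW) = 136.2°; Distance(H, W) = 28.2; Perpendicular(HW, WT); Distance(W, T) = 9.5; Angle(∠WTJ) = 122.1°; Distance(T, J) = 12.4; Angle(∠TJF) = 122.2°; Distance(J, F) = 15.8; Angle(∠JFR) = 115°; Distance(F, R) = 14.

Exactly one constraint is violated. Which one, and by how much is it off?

Distance(F, R) = 14 — off by 5.70.

N = (0.00, 0.00) ✓; NH at 144.8° ✓; |NH| = 24.80 ✓; ∠NHW = 136.2° ✓; |HW| = 28.20 ✓; ∠(HW, WT) = 90.00° ✓; |WT| = 9.500 ✓; ∠WTJ = 122.1° ✓; |TJ| = 12.40 ✓; ∠TJF = 122.2° ✓; |JF| = 15.80 ✓; ∠JFR = 115.0° ✓; |FR| = 19.70 ✗.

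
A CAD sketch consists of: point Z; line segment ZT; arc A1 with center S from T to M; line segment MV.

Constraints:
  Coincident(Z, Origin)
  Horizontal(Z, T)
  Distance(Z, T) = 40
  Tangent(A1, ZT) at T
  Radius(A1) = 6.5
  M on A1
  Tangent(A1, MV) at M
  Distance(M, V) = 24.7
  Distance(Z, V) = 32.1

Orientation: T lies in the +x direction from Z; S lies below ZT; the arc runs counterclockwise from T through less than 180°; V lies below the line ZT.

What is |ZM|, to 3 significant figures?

34.6

Z is at the origin; ZT is horizontal with |ZT| = 40.0 and T on the +x side, so T = (40.0, 0.00). A1 meets ZT tangentially, so ST is at right angles to ZT, so S = T + (0, -6.5) = (40.0, -6.50). Since SM ⟂ MV (tangency), |SV| = √(6.5² + 24.7²) = 25.5 regardless of where M sits on A1. So V lies on both circle(Z, 32.1) and circle(S, 25.5); the below-ZT intersection is V = (21.4, -24.0). M is the foot of the tangent from V: M = (34.5, -3.04).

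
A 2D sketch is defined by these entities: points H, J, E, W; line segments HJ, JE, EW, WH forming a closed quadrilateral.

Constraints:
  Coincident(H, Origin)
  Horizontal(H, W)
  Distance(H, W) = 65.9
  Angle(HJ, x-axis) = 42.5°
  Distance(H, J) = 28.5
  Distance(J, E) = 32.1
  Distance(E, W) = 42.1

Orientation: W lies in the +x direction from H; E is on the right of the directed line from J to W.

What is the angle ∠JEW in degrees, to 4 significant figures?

81.12°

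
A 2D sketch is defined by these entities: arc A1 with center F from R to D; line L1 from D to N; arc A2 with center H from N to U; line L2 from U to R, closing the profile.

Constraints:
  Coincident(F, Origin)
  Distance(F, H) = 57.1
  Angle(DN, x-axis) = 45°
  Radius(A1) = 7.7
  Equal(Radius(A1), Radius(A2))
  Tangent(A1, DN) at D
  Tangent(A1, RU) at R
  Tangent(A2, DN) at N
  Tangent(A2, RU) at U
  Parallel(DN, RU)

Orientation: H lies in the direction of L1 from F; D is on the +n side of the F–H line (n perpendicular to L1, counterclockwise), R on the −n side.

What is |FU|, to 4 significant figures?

57.62

The slot axis is L1's direction at 45.0°, so u = (cos 45.0°, sin 45.0°) = (0.7071, 0.7071) and n = (−sin 45.0°, cos 45.0°) = (-0.7071, 0.7071). F is at the origin and H lies 57.1 along u from F, so H = 57.1·u = (40.38, 40.38). Tangency of A1 to both parallel lines with radius 7.7 puts D and R at F ± 7.7·n: D = (-5.445, 5.445), R = (5.445, -5.445). Equal radii place N and U the same way about H: N = H + 7.7·n = (34.93, 45.82), U = H − 7.7·n = (45.82, 34.93). Then |FU| = |U − F| = 57.62.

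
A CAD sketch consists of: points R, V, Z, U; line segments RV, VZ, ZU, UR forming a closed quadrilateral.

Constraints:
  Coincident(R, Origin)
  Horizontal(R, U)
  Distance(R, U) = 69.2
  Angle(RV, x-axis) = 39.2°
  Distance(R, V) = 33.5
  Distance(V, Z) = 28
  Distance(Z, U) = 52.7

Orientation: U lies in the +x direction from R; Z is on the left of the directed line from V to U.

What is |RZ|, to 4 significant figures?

60.77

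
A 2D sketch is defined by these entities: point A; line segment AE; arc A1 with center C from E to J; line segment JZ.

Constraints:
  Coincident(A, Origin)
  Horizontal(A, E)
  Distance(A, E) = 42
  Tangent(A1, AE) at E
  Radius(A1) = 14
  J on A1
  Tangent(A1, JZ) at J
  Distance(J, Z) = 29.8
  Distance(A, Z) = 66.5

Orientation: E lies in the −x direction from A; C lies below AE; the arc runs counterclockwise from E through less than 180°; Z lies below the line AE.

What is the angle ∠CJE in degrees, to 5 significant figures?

37.307°

Checks: |CJ| = 14.00 ✓; ∠(CJ, JZ) = 90.00° ✓; |JZ| = 29.80 ✓; |AZ| = 66.50 ✓.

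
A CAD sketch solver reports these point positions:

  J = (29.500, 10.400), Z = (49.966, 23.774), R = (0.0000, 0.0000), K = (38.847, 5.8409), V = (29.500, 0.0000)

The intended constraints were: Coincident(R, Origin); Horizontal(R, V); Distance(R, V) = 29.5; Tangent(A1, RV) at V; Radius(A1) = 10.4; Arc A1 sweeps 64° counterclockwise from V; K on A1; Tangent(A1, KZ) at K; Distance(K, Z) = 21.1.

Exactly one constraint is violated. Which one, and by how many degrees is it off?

Tangent(A1, KZ) at K — off by 5.80°.

R = (0.00, 0.00) ✓; R.y = 0.00, V.y = 0.00 ✓; |RV| = 29.50 ✓; ∠(JV, VR) = 90.00° ✓; |JV| = 10.40 ✓; bearing(J→K) − bearing(J→V) = 64.00° ✓; |JK| = 10.40 ✓; ∠(JK, KZ) = 95.80° ✗; |KZ| = 21.10 ✓.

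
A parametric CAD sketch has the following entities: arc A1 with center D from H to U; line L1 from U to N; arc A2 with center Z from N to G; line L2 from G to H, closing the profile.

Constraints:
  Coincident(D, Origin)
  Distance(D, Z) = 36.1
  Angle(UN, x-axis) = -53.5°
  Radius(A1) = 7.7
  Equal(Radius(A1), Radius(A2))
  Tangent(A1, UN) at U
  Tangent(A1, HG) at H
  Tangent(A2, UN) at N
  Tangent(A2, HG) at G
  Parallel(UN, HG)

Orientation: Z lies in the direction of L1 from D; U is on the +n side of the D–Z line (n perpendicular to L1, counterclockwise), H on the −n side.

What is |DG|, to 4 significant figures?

36.91

The slot axis is L1's direction at -53.5°, so u = (cos -53.5°, sin -53.5°) = (0.5948, -0.8039) and n = (−sin -53.5°, cos -53.5°) = (0.8039, 0.5948). D is at the origin and Z lies 36.1 along u from D, so Z = 36.1·u = (21.47, -29.02). Tangency of A1 to both parallel lines with radius 7.7 puts U and H at D ± 7.7·n: U = (6.190, 4.580), H = (-6.190, -4.580). Equal radii place N and G the same way about Z: N = Z + 7.7·n = (27.66, -24.44), G = Z − 7.7·n = (15.28, -33.60). Then |DG| = |G − D| = 36.91.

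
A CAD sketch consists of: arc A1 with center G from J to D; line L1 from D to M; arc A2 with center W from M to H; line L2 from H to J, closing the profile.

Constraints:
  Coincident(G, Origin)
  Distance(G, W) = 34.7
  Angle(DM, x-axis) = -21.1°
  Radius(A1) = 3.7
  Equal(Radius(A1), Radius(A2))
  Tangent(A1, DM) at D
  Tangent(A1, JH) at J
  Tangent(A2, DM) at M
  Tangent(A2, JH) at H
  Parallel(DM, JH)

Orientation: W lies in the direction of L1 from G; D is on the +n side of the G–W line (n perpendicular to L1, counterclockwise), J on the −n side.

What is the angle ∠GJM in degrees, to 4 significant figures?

77.96°

The slot axis is L1's direction at -21.1°, so u = (cos -21.1°, sin -21.1°) = (0.9330, -0.3600) and n = (−sin -21.1°, cos -21.1°) = (0.3600, 0.9330). G is at the origin and W lies 34.7 along u from G, so W = 34.7·u = (32.37, -12.49). Tangency of A1 to both parallel lines with radius 3.7 puts D and J at G ± 3.7·n: D = (1.332, 3.452), J = (-1.332, -3.452). Equal radii place M and H the same way about W: M = W + 3.7·n = (33.71, -9.040), H = W − 3.7·n = (31.04, -15.94). Then cos ∠GJM = JG·JM / (|JG||JM|), giving 77.96°.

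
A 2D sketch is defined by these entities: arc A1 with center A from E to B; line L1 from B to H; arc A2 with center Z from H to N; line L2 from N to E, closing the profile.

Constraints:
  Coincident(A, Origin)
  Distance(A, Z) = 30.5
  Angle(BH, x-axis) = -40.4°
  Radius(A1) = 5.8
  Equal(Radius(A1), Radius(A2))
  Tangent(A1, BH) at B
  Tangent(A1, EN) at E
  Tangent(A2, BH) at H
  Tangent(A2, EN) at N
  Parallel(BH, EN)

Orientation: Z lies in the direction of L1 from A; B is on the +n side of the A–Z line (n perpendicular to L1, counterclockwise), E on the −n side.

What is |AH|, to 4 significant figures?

31.05

The slot axis is L1's direction at -40.4°, so u = (cos -40.4°, sin -40.4°) = (0.7615, -0.6481) and n = (−sin -40.4°, cos -40.4°) = (0.6481, 0.7615). A is at the origin and Z lies 30.5 along u from A, so Z = 30.5·u = (23.23, -19.77). Tangency of A1 to both parallel lines with radius 5.8 puts B and E at A ± 5.8·n: B = (3.759, 4.417), E = (-3.759, -4.417). Equal radii place H and N the same way about Z: H = Z + 5.8·n = (26.99, -15.35), N = Z − 5.8·n = (19.47, -24.18). Then |AH| = |H − A| = 31.05.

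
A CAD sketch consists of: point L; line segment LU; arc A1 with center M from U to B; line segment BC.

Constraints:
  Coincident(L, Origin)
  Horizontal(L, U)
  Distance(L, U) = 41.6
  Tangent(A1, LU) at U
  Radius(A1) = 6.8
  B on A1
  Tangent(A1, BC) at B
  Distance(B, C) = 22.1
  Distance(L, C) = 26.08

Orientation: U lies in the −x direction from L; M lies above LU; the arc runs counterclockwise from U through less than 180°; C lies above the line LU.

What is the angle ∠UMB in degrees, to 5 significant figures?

41.011°

Checks: L = (0.00, 0.00) ✓; |MB| = 6.800 ✓; ∠(MB, BC) = 90.00° ✓; |BC| = 22.10 ✓; |LC| = 26.08 ✓.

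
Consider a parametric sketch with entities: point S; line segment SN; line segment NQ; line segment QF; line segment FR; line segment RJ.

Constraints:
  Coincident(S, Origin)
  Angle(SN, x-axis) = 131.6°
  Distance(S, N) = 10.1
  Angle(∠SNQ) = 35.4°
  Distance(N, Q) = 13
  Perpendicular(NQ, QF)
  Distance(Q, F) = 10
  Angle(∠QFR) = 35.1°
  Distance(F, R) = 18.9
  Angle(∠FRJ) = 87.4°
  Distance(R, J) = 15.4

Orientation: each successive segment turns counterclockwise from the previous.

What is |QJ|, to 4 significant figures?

13.90

S is at the origin; SN runs at 131.6° with length 10.1, so N = (-6.706, 7.553). ∠SNQ = 35.4° gives NQ at -83.80° from the x-axis; with |NQ| = 13.0, Q = (-5.302, -5.371). NQ ⟂ QF, so QF runs at 6.200°; with |QF| = 10.0, F = (4.640, -4.291). ∠QFR = 35.1° gives FR at 151.1° from the x-axis; with |FR| = 18.9, R = (-11.91, 4.843). ∠FRJ = 87.4° gives RJ at -116.3° from the x-axis; with |RJ| = 15.4, J = (-18.73, -8.963). Then |QJ| = |J − Q| = 13.90.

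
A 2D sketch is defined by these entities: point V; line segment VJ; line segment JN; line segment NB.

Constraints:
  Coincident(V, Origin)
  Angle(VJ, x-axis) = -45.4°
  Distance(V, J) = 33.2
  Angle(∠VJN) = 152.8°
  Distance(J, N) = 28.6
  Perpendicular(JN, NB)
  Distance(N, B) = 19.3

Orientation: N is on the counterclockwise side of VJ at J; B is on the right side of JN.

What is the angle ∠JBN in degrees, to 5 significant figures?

55.988°

V is at the origin; VJ runs at -45.4° with length 33.2, so J = 33.2·(cos -45.4°, sin -45.4°) = (23.311, -23.639). ∠VJN = 152.8°, so JN runs at -45.4° + (180° − 152.8°) = -18.200° from the x-axis; with |JN| = 28.6, N = J + 28.6·(cos -18.200°, sin -18.200°) = (50.481, -32.572). JN ⟂ NB; with |NB| = 19.3 on the right of JN, B = N + 19.3·(-0.31233, -0.94997) = (44.453, -50.907). Then cos ∠JBN = BJ·BN / (|BJ||BN|), giving 55.988°.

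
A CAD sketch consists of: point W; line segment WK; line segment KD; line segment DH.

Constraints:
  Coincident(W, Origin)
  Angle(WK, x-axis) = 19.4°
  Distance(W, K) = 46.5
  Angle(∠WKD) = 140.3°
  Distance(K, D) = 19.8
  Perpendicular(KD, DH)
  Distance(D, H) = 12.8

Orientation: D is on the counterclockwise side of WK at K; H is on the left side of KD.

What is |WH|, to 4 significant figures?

58.09

W is at the origin; WK runs at 19.4° with length 46.5, so K = 46.5·(cos 19.4°, sin 19.4°) = (43.86, 15.45). ∠WKD = 140.3°, so KD runs at 19.4° + (180° − 140.3°) = 59.10° from the x-axis; with |KD| = 19.8, D = K + 19.8·(cos 59.10°, sin 59.10°) = (54.03, 32.44). The perpendicularity gives DH at right angles to KD; with |DH| = 12.8 on the left of KD, H = D + 12.8·(-0.8581, 0.5135) = (43.04, 39.01). Then |WH| = |H − W| = 58.09.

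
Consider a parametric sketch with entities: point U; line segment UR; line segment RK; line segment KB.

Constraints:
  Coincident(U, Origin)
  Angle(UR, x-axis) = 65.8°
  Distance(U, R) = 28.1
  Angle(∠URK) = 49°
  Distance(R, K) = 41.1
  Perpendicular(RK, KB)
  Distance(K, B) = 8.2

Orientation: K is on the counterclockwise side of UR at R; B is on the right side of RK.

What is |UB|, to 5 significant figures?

37.128

U is at the origin; UR runs at 65.8° with length 28.1, so R = 28.1·(cos 65.8°, sin 65.8°) = (11.519, 25.631). ∠URK = 49.0°, so RK runs at 65.8° + (180° − 49.0°) = 196.80° from the x-axis; with |RK| = 41.1, K = R + 41.1·(cos 196.80°, sin 196.80°) = (-27.827, 13.751). RK is perpendicular to KB; with |KB| = 8.2 on the right of RK, B = K + 8.2·(-0.28903, 0.95732) = (-30.197, 21.601). Then |UB| = |B − U| = 37.128.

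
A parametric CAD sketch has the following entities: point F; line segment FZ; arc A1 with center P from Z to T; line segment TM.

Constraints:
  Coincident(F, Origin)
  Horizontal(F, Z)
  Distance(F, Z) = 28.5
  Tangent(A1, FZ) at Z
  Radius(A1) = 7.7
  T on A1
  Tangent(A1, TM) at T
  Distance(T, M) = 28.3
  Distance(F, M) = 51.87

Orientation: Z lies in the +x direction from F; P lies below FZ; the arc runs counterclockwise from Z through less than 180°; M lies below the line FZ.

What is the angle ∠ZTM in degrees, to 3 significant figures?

118°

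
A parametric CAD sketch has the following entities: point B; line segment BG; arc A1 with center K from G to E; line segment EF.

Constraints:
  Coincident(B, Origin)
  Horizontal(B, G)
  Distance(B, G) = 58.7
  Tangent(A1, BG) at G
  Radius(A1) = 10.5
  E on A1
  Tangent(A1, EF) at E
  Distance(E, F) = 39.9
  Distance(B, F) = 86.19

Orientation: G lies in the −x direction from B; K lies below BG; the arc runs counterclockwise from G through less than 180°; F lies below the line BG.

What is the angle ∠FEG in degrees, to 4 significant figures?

135.6°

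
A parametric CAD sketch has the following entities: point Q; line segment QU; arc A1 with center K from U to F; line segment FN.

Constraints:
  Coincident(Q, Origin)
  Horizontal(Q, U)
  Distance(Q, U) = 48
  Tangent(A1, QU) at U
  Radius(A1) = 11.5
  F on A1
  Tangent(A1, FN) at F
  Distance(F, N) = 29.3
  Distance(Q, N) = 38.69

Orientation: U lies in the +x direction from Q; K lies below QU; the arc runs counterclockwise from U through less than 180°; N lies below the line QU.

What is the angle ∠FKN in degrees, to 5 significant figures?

68.570°

Q is at the origin; QU is horizontal with |QU| = 48.0 and U on the +x side, so U = (48.000, 0.0000). A1 meets QU tangentially, so KU is at right angles to QU, so K = U + (0, -11.5) = (48.000, -11.500). Since KF ⟂ FN (tangency), |KN| = √(11.5² + 29.3²) = 31.476 regardless of where F sits on A1. So N lies on both circle(Q, 38.69) and circle(K, 31.476); the below-QU intersection is N = (23.239, -30.933). F is the foot of the tangent from N: F = (38.086, -5.6729).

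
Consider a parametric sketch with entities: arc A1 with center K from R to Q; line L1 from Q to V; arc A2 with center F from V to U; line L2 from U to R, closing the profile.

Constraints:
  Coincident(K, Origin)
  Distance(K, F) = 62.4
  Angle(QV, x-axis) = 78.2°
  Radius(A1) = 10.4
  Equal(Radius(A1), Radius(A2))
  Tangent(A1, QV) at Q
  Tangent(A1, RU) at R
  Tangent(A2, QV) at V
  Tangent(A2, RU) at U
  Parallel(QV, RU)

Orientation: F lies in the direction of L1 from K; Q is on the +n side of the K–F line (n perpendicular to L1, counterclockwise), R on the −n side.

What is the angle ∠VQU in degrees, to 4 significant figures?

18.43°

The slot axis is L1's direction at 78.2°, so u = (cos 78.2°, sin 78.2°) = (0.2045, 0.9789) and n = (−sin 78.2°, cos 78.2°) = (-0.9789, 0.2045). K is at the origin and F lies 62.4 along u from K, so F = 62.4·u = (12.76, 61.08). Tangency of A1 to both parallel lines with radius 10.4 puts Q and R at K ± 10.4·n: Q = (-10.18, 2.127), R = (10.18, -2.127). Equal radii place V and U the same way about F: V = F + 10.4·n = (2.580, 63.21), U = F − 10.4·n = (22.94, 58.95). Then cos ∠VQU = QV·QU / (|QV||QU|), giving 18.43°.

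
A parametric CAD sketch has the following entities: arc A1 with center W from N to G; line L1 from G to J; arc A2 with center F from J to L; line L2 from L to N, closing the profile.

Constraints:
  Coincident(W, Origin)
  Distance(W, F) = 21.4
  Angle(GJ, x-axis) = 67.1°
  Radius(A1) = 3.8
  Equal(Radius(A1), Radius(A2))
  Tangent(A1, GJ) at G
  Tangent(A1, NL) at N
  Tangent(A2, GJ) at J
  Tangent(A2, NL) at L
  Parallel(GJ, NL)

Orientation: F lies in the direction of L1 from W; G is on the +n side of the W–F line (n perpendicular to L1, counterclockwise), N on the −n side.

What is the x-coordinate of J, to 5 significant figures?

4.8267

The slot axis is L1's direction at 67.1°, so u = (cos 67.1°, sin 67.1°) = (0.38912, 0.92119) and n = (−sin 67.1°, cos 67.1°) = (-0.92119, 0.38912). W is at the origin and F lies 21.4 along u from W, so F = 21.4·u = (8.3273, 19.713). Tangency of A1 to both parallel lines with radius 3.8 puts G and N at W ± 3.8·n: G = (-3.5005, 1.4787), N = (3.5005, -1.4787). Equal radii place J and L the same way about F: J = F + 3.8·n = (4.8267, 21.192), L = F − 3.8·n = (11.828, 18.235). So J.x = 4.8267.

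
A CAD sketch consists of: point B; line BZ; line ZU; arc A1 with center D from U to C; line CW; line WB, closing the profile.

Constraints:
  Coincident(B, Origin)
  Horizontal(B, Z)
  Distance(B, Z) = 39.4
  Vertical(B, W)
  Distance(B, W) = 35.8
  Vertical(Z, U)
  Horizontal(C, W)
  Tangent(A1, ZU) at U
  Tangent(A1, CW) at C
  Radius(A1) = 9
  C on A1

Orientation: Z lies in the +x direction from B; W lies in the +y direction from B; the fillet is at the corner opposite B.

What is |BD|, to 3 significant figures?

40.5

BW is vertical with |BW| = 35.8 and W on the +y side, so W = (0.00, 35.8). The virtual corner opposite B is at (39.4, 35.8). Tangency of A1 to ZU means the radius DU is perpendicular to ZU and the tangent condition forces DC to be normal to CW, with radius 9.0, so the center D sits 9.0 in from both sides at D = (30.4, 26.8). Then |BD| = |D − B| = 40.5.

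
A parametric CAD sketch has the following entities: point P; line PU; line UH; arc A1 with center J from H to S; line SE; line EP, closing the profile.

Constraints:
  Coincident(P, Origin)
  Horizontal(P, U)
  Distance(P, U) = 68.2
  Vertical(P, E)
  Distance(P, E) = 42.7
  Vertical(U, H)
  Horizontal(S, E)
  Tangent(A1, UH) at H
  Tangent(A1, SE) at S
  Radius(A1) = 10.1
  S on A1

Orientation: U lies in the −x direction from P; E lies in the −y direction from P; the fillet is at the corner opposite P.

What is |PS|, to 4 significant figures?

72.10

The virtual corner opposite P is at (-68.20, -42.70). Since A1 is tangent to UH there, JH ⟂ UH and tangency of A1 to SE means the radius JS is perpendicular to SE, with radius 10.1, so the center J sits 10.1 in from both sides at J = (-58.10, -32.60). That places the tangent points at H = (-68.20, -32.60) on UH and S = (-58.10, -42.70) on SE. Then |PS| = |S − P| = 72.10.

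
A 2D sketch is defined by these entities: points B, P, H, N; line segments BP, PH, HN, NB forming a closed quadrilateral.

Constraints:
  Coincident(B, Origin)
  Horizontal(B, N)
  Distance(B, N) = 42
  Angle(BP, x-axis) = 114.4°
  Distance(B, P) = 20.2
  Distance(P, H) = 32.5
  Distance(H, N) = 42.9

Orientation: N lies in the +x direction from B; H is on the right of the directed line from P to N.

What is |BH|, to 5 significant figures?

12.764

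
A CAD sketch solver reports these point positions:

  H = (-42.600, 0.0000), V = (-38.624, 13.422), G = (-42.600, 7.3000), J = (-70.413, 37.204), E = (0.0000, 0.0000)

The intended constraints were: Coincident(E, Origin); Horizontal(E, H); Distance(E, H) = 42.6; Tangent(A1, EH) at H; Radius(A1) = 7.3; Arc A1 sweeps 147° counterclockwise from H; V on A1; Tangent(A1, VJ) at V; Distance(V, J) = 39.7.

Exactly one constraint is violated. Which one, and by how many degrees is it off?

Tangent(A1, VJ) at V — off by 3.80°.

E = (0.00, 0.00) ✓; E.y = 0.00, H.y = 0.00 ✓; |EH| = 42.60 ✓; ∠(GH, HE) = 90.00° ✓; |GH| = 7.300 ✓; bearing(G→V) − bearing(G→H) = 147.0° ✓; |GV| = 7.300 ✓; ∠(GV, VJ) = 93.80° ✗; |VJ| = 39.70 ✓.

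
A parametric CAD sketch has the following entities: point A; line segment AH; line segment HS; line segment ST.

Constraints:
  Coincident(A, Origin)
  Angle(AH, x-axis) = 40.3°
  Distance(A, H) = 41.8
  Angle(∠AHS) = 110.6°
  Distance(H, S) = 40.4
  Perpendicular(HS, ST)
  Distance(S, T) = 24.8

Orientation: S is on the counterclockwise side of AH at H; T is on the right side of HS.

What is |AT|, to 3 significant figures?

84.4

A is at the origin; AH runs at 40.3° with length 41.8, so H = 41.8·(cos 40.3°, sin 40.3°) = (31.9, 27.0). ∠AHS = 110.6°, so HS runs at 40.3° + (180° − 110.6°) = 110° from the x-axis; with |HS| = 40.4, S = H + 40.4·(cos 110°, sin 110°) = (18.3, 65.1). HS is perpendicular to ST; with |ST| = 24.8 on the right of HS, T = S + 24.8·(0.941, 0.337) = (41.6, 73.4). Then |AT| = |T − A| = 84.4.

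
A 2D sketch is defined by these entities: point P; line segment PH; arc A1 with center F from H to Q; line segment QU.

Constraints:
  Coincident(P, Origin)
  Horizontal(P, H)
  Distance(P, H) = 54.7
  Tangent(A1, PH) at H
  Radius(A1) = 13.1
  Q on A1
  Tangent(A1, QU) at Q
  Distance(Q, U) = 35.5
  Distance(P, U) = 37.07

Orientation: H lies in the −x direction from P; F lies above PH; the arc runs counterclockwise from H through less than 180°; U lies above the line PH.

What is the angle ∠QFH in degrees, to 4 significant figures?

47.61°

Checks: |FQ| = 13.10 ✓; ∠(FQ, QU) = 90.00° ✓; |QU| = 35.50 ✓; |PU| = 37.07 ✓.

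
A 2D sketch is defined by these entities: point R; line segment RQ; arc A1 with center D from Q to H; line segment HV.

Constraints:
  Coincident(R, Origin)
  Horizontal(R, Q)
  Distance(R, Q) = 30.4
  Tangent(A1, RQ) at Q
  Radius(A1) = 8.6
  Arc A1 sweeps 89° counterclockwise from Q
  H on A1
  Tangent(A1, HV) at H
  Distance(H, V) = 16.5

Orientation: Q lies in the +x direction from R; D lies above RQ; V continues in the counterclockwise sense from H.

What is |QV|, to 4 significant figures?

26.48

R is at the origin; R and Q share the same y with |RQ| = 30.4 and Q on the +x side, so Q = (30.40, 0.000). Since A1 is tangent to RQ there, DQ ⟂ RQ, so D = Q + (0, 8.6) = (30.40, 8.600). On A1, Q sits at bearing -90° from D; an 89° counterclockwise sweep puts H at bearing -1°, so H = D + 8.6·(cos -1°, sin -1°) = (39.00, 8.450). The tangent condition forces DH to be normal to HV, so HV runs along (−sin -1°, cos -1°); with |HV| = 16.5, V = (39.29, 24.95). Then |QV| = |V − Q| = 26.48.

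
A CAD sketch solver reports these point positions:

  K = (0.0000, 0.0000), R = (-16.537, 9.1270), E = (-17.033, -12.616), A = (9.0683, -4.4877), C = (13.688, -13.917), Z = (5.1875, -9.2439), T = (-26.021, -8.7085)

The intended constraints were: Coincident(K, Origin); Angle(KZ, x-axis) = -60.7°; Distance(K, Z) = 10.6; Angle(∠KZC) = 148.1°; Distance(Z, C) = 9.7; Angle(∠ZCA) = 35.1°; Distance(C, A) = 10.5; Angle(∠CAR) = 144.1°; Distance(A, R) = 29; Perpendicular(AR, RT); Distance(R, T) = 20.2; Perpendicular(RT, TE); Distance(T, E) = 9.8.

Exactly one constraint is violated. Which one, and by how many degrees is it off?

Perpendicular(RT, TE) — off by 4.50°.

K = (0.00, 0.00) ✓; KZ at -60.70° ✓; |KZ| = 10.60 ✓; ∠KZC = 148.1° ✓; |ZC| = 9.700 ✓; ∠ZCA = 35.10° ✓; |CA| = 10.50 ✓; ∠CAR = 144.1° ✓; |AR| = 29.00 ✓; ∠(AR, RT) = 90.00° ✓; |RT| = 20.20 ✓; ∠(RT, TE) = 94.50° ✗; |TE| = 9.801 ✓.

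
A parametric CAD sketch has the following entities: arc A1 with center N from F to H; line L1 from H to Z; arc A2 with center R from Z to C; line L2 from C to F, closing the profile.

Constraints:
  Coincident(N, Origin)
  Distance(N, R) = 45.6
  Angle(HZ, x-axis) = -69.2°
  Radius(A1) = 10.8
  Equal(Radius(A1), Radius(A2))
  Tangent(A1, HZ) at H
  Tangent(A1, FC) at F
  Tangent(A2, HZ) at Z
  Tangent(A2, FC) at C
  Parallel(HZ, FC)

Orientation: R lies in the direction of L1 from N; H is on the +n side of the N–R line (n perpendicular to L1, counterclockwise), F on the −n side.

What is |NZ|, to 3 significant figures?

46.9

The slot axis is L1's direction at -69.2°, so u = (cos -69.2°, sin -69.2°) = (0.355, -0.935) and n = (−sin -69.2°, cos -69.2°) = (0.935, 0.355). N is at the origin and R lies 45.6 along u from N, so R = 45.6·u = (16.2, -42.6). Tangency of A1 to both parallel lines with radius 10.8 puts H and F at N ± 10.8·n: H = (10.1, 3.84), F = (-10.1, -3.84). Equal radii place Z and C the same way about R: Z = R + 10.8·n = (26.3, -38.8), C = R − 10.8·n = (6.10, -46.5). Then |NZ| = |Z − N| = 46.9.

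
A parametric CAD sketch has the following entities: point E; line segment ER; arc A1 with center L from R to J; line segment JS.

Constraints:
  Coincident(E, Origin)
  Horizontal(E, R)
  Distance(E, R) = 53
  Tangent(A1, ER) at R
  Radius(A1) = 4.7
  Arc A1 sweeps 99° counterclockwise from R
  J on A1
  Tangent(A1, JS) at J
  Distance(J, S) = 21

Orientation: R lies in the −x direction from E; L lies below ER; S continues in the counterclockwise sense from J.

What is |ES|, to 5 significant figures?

60.332

E is at the origin; E and R share the same y with |ER| = 53.0 and R on the −x side, so R = (-53.000, 0.0000). Tangency of A1 to ER means the radius LR is perpendicular to ER, so L = R + (0, -4.7) = (-53.000, -4.7000). On A1, R sits at bearing 90° from L; a 99° counterclockwise sweep puts J at bearing 189°, so J = L + 4.7·(cos 189°, sin 189°) = (-57.642, -5.4352). Tangency of A1 to JS means the radius LJ is perpendicular to JS, so JS runs along (−sin 189°, cos 189°); with |JS| = 21.0, S = (-54.357, -26.177). Then |ES| = |S − E| = 60.332.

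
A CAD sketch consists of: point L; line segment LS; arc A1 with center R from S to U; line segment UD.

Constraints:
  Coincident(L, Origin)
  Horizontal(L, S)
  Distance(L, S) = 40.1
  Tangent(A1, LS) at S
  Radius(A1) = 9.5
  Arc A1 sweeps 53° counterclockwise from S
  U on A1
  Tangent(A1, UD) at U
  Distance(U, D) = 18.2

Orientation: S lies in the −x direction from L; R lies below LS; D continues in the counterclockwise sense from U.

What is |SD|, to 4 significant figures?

26.06

L is at the origin; L and S share the same y with |LS| = 40.1 and S on the −x side, so S = (-40.10, 0.000). The tangent condition forces RS to be normal to LS, so R = S + (0, -9.5) = (-40.10, -9.500). On A1, S sits at bearing 90° from R; a 53° counterclockwise sweep puts U at bearing 143°, so U = R + 9.5·(cos 143°, sin 143°) = (-47.69, -3.783). Since A1 is tangent to UD there, RU ⟂ UD, so UD runs along (−sin 143°, cos 143°); with |UD| = 18.2, D = (-58.64, -18.32). Then |SD| = |D − S| = 26.06.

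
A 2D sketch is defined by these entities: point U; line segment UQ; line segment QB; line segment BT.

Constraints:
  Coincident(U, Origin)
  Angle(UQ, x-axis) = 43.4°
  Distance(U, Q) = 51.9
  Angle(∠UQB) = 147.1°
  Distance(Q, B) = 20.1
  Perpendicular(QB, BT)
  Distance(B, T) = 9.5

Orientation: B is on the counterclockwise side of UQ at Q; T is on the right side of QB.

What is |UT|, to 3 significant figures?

74.0

∠UQB = 147.1°, so QB runs at 43.4° + (180° − 147.1°) = 76.3° from the x-axis; with |QB| = 20.1, B = Q + 20.1·(cos 76.3°, sin 76.3°) = (42.5, 55.2). The perpendicularity gives BT at right angles to QB; with |BT| = 9.5 on the right of QB, T = B + 9.5·(0.972, -0.237) = (51.7, 52.9). Then |UT| = |T − U| = 74.0.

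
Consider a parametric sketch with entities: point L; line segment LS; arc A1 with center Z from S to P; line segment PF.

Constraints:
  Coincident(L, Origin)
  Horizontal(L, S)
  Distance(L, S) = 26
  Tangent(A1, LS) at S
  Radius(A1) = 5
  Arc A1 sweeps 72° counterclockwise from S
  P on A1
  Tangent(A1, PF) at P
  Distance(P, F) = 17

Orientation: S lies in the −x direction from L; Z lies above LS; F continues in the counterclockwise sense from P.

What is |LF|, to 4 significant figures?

25.31

On A1, S sits at bearing -90° from Z; a 72° counterclockwise sweep puts P at bearing -18°, so P = Z + 5.0·(cos -18°, sin -18°) = (-21.24, 3.455). Since A1 is tangent to PF there, ZP ⟂ PF, so PF runs along (−sin -18°, cos -18°); with |PF| = 17.0, F = (-15.99, 19.62). Then |LF| = |F − L| = 25.31.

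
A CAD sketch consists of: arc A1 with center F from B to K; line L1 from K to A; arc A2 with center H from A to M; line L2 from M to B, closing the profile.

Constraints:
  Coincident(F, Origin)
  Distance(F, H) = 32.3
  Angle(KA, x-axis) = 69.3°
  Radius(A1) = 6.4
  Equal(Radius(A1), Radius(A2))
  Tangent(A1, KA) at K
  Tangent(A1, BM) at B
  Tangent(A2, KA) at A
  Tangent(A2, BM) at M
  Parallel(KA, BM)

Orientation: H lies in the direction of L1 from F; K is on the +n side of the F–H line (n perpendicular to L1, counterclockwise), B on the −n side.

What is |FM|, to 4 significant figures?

32.93

Tangency of A1 to both parallel lines with radius 6.4 puts K and B at F ± 6.4·n: K = (-5.987, 2.262), B = (5.987, -2.262). Equal radii place A and M the same way about H: A = H + 6.4·n = (5.430, 32.48), M = H − 6.4·n = (17.40, 27.95). Then |FM| = |M − F| = 32.93.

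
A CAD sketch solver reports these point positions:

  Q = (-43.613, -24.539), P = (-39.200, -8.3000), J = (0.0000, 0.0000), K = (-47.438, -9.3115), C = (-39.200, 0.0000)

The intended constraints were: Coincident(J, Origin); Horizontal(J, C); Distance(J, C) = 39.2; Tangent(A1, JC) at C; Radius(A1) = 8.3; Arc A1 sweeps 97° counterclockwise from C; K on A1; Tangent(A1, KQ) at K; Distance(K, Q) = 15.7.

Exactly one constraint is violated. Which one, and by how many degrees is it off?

Tangent(A1, KQ) at K — off by 7.10°.

J = (0.00, 0.00) ✓; J.y = 0.00, C.y = 0.00 ✓; |JC| = 39.20 ✓; ∠(PC, CJ) = 90.00° ✓; |PC| = 8.300 ✓; bearing(P→K) − bearing(P→C) = 97.00° ✓; |PK| = 8.300 ✓; ∠(PK, KQ) = 82.90° ✗; |KQ| = 15.70 ✓.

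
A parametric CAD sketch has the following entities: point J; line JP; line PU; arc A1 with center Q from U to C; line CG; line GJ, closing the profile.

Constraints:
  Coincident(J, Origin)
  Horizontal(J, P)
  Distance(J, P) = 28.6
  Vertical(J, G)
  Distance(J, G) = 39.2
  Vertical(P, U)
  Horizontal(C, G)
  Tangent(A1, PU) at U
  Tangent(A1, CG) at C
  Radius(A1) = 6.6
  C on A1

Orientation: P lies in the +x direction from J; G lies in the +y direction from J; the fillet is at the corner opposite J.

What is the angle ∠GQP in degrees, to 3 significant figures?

118°

J is at the origin; J and P share the same y with |JP| = 28.6 and P on the +x side, so P = (28.6, 0.00). J and G share the same x with |JG| = 39.2 and G on the +y side, so G = (0.00, 39.2). The virtual corner opposite J is at (28.6, 39.2). A1 meets PU tangentially, so QU is at right angles to PU and since A1 is tangent to CG there, QC ⟂ CG, with radius 6.6, so the center Q sits 6.6 in from both sides at Q = (22.0, 32.6). Then cos ∠GQP = QG·QP / (|QG||QP|), giving 118°.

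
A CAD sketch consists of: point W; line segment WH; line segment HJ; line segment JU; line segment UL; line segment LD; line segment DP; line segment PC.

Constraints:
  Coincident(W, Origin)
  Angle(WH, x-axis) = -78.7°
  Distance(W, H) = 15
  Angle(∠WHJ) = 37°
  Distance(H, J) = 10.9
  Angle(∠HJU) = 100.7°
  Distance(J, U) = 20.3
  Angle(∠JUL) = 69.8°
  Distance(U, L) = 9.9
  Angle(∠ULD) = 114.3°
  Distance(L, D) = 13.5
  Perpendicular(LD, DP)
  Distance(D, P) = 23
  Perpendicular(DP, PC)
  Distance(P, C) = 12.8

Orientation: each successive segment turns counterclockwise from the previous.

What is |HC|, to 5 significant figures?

29.416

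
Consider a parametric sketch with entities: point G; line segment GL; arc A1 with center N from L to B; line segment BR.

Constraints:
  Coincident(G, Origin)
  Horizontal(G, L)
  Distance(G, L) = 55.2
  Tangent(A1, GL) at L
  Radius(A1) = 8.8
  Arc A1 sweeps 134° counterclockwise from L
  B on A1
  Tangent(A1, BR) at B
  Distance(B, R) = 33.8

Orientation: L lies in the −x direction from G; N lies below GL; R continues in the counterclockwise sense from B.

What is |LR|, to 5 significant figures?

42.812

G is at the origin; GL is horizontal with |GL| = 55.2 and L on the −x side, so L = (-55.200, 0.0000). Since A1 is tangent to GL there, NL ⟂ GL, so N = L + (0, -8.8) = (-55.200, -8.8000). On A1, L sits at bearing 90° from N; a 134° counterclockwise sweep puts B at bearing 224°, so B = N + 8.8·(cos 224°, sin 224°) = (-61.530, -14.913). Tangency of A1 to BR means the radius NB is perpendicular to BR, so BR runs along (−sin 224°, cos 224°); with |BR| = 33.8, R = (-38.051, -39.227). Then |LR| = |R − L| = 42.812.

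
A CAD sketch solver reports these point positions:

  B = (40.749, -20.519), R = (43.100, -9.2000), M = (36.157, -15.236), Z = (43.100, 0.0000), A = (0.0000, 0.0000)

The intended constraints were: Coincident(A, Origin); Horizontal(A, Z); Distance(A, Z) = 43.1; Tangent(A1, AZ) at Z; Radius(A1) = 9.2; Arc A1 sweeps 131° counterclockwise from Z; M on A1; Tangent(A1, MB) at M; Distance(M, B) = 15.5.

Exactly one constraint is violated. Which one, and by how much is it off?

Distance(M, B) = 15.5 — off by 8.50.

A = (0.00, 0.00) ✓; A.y = 0.00, Z.y = 0.00 ✓; |AZ| = 43.10 ✓; ∠(RZ, ZA) = 90.00° ✓; |RZ| = 9.200 ✓; bearing(R→M) − bearing(R→Z) = 131.0° ✓; |RM| = 9.200 ✓; ∠(RM, MB) = 90.01° ✓; |MB| = 7.000 ✗.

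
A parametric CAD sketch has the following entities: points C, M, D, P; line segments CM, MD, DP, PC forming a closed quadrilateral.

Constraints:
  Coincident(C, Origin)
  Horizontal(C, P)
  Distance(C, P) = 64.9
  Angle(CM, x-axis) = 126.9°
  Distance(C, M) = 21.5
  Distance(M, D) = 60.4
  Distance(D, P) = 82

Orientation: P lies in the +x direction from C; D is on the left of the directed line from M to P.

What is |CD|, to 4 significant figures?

70.93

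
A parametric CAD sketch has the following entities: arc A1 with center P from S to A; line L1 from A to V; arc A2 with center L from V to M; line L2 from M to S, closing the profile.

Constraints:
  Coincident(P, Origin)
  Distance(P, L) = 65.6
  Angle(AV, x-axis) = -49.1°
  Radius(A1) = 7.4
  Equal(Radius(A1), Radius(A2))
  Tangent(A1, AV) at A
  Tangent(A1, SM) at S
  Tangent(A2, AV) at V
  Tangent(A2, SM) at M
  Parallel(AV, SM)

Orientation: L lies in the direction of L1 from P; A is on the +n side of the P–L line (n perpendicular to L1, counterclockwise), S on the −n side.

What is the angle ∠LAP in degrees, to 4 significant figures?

83.56°

The slot axis is L1's direction at -49.1°, so u = (cos -49.1°, sin -49.1°) = (0.6547, -0.7559) and n = (−sin -49.1°, cos -49.1°) = (0.7559, 0.6547). P is at the origin and L lies 65.6 along u from P, so L = 65.6·u = (42.95, -49.58). Tangency of A1 to both parallel lines with radius 7.4 puts A and S at P ± 7.4·n: A = (5.593, 4.845), S = (-5.593, -4.845). Then cos ∠LAP = AL·AP / (|AL||AP|), giving 83.56°.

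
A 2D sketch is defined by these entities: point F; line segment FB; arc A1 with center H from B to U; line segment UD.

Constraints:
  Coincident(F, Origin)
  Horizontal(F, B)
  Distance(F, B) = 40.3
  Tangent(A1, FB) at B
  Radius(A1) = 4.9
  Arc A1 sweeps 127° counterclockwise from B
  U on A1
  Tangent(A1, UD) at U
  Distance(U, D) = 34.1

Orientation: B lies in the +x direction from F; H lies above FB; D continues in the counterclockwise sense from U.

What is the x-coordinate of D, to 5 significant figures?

23.691

F is at the origin; F and B share the same y with |FB| = 40.3 and B on the +x side, so B = (40.300, 0.0000). A1 meets FB tangentially, so HB is at right angles to FB, so H = B + (0, 4.9) = (40.300, 4.9000). On A1, B sits at bearing -90° from H; a 127° counterclockwise sweep puts U at bearing 37°, so U = H + 4.9·(cos 37°, sin 37°) = (44.213, 7.8489). Since A1 is tangent to UD there, HU ⟂ UD, so UD runs along (−sin 37°, cos 37°); with |UD| = 34.1, D = (23.691, 35.082). So D.x = 23.691.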